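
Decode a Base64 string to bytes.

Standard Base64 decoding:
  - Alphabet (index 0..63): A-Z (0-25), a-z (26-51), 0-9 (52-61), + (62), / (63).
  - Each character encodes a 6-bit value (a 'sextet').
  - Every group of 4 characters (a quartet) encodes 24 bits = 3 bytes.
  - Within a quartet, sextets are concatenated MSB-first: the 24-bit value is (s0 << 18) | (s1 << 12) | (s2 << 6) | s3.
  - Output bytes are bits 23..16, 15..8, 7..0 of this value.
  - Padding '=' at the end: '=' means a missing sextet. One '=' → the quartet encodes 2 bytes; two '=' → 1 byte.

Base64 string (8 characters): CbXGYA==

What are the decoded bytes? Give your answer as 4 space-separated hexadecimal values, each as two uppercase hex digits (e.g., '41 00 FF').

Answer: 09 B5 C6 60

Derivation:
After char 0 ('C'=2): chars_in_quartet=1 acc=0x2 bytes_emitted=0
After char 1 ('b'=27): chars_in_quartet=2 acc=0x9B bytes_emitted=0
After char 2 ('X'=23): chars_in_quartet=3 acc=0x26D7 bytes_emitted=0
After char 3 ('G'=6): chars_in_quartet=4 acc=0x9B5C6 -> emit 09 B5 C6, reset; bytes_emitted=3
After char 4 ('Y'=24): chars_in_quartet=1 acc=0x18 bytes_emitted=3
After char 5 ('A'=0): chars_in_quartet=2 acc=0x600 bytes_emitted=3
Padding '==': partial quartet acc=0x600 -> emit 60; bytes_emitted=4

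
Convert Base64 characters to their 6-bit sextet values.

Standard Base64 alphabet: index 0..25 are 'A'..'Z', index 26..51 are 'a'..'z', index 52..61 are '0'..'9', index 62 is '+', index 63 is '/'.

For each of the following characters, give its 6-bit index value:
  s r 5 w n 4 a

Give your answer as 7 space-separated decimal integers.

's': a..z range, 26 + ord('s') − ord('a') = 44
'r': a..z range, 26 + ord('r') − ord('a') = 43
'5': 0..9 range, 52 + ord('5') − ord('0') = 57
'w': a..z range, 26 + ord('w') − ord('a') = 48
'n': a..z range, 26 + ord('n') − ord('a') = 39
'4': 0..9 range, 52 + ord('4') − ord('0') = 56
'a': a..z range, 26 + ord('a') − ord('a') = 26

Answer: 44 43 57 48 39 56 26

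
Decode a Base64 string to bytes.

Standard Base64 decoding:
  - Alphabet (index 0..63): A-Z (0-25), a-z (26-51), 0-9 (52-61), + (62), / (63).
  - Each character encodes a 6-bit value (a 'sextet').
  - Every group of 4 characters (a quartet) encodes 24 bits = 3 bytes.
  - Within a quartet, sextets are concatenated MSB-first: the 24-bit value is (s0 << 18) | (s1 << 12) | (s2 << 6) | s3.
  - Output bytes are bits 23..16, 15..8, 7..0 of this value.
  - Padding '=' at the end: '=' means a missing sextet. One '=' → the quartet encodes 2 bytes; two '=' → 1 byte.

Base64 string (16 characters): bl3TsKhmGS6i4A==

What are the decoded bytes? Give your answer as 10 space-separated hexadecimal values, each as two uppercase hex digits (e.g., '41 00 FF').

After char 0 ('b'=27): chars_in_quartet=1 acc=0x1B bytes_emitted=0
After char 1 ('l'=37): chars_in_quartet=2 acc=0x6E5 bytes_emitted=0
After char 2 ('3'=55): chars_in_quartet=3 acc=0x1B977 bytes_emitted=0
After char 3 ('T'=19): chars_in_quartet=4 acc=0x6E5DD3 -> emit 6E 5D D3, reset; bytes_emitted=3
After char 4 ('s'=44): chars_in_quartet=1 acc=0x2C bytes_emitted=3
After char 5 ('K'=10): chars_in_quartet=2 acc=0xB0A bytes_emitted=3
After char 6 ('h'=33): chars_in_quartet=3 acc=0x2C2A1 bytes_emitted=3
After char 7 ('m'=38): chars_in_quartet=4 acc=0xB0A866 -> emit B0 A8 66, reset; bytes_emitted=6
After char 8 ('G'=6): chars_in_quartet=1 acc=0x6 bytes_emitted=6
After char 9 ('S'=18): chars_in_quartet=2 acc=0x192 bytes_emitted=6
After char 10 ('6'=58): chars_in_quartet=3 acc=0x64BA bytes_emitted=6
After char 11 ('i'=34): chars_in_quartet=4 acc=0x192EA2 -> emit 19 2E A2, reset; bytes_emitted=9
After char 12 ('4'=56): chars_in_quartet=1 acc=0x38 bytes_emitted=9
After char 13 ('A'=0): chars_in_quartet=2 acc=0xE00 bytes_emitted=9
Padding '==': partial quartet acc=0xE00 -> emit E0; bytes_emitted=10

Answer: 6E 5D D3 B0 A8 66 19 2E A2 E0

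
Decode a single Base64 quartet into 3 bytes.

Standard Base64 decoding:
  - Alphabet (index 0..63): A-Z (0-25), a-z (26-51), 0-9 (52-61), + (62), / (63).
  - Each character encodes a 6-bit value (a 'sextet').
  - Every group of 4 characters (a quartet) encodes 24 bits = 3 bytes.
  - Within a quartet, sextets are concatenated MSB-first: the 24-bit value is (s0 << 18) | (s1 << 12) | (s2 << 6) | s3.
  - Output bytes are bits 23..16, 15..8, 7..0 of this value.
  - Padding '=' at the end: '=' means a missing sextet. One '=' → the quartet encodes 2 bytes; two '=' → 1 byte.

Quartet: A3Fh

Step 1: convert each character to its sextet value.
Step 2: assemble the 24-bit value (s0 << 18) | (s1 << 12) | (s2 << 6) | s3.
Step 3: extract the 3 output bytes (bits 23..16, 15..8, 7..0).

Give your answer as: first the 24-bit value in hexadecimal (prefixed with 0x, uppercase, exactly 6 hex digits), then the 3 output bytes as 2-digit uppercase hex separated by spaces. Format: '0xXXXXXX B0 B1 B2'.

Sextets: A=0, 3=55, F=5, h=33
24-bit: (0<<18) | (55<<12) | (5<<6) | 33
      = 0x000000 | 0x037000 | 0x000140 | 0x000021
      = 0x037161
Bytes: (v>>16)&0xFF=03, (v>>8)&0xFF=71, v&0xFF=61

Answer: 0x037161 03 71 61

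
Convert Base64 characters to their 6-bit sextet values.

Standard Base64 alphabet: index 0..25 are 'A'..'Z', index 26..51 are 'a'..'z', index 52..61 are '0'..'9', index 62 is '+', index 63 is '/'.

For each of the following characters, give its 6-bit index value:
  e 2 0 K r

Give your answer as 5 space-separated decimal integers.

'e': a..z range, 26 + ord('e') − ord('a') = 30
'2': 0..9 range, 52 + ord('2') − ord('0') = 54
'0': 0..9 range, 52 + ord('0') − ord('0') = 52
'K': A..Z range, ord('K') − ord('A') = 10
'r': a..z range, 26 + ord('r') − ord('a') = 43

Answer: 30 54 52 10 43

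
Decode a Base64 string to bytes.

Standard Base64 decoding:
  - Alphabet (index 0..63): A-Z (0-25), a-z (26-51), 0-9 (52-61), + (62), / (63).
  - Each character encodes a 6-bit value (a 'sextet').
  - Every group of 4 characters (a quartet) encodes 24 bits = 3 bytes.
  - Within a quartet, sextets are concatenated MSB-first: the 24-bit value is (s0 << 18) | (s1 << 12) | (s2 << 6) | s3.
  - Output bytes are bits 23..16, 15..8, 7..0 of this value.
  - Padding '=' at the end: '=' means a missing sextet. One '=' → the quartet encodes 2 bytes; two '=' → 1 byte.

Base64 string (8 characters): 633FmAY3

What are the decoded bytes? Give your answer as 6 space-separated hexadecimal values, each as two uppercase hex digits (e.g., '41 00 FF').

After char 0 ('6'=58): chars_in_quartet=1 acc=0x3A bytes_emitted=0
After char 1 ('3'=55): chars_in_quartet=2 acc=0xEB7 bytes_emitted=0
After char 2 ('3'=55): chars_in_quartet=3 acc=0x3ADF7 bytes_emitted=0
After char 3 ('F'=5): chars_in_quartet=4 acc=0xEB7DC5 -> emit EB 7D C5, reset; bytes_emitted=3
After char 4 ('m'=38): chars_in_quartet=1 acc=0x26 bytes_emitted=3
After char 5 ('A'=0): chars_in_quartet=2 acc=0x980 bytes_emitted=3
After char 6 ('Y'=24): chars_in_quartet=3 acc=0x26018 bytes_emitted=3
After char 7 ('3'=55): chars_in_quartet=4 acc=0x980637 -> emit 98 06 37, reset; bytes_emitted=6

Answer: EB 7D C5 98 06 37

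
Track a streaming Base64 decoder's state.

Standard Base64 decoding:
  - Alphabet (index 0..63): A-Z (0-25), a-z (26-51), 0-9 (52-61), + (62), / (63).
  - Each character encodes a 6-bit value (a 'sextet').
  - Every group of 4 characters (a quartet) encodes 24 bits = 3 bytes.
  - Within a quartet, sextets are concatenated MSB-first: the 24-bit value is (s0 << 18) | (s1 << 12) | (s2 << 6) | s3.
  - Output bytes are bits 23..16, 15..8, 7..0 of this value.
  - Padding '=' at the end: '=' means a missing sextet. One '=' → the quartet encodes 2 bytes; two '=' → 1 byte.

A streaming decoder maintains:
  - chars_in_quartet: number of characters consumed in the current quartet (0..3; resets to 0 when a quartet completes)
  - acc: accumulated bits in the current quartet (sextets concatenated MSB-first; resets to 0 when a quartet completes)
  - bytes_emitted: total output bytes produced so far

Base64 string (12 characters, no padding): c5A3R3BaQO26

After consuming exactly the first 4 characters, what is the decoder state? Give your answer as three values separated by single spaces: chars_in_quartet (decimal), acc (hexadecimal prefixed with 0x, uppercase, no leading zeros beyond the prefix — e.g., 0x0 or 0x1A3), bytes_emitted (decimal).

Answer: 0 0x0 3

Derivation:
After char 0 ('c'=28): chars_in_quartet=1 acc=0x1C bytes_emitted=0
After char 1 ('5'=57): chars_in_quartet=2 acc=0x739 bytes_emitted=0
After char 2 ('A'=0): chars_in_quartet=3 acc=0x1CE40 bytes_emitted=0
After char 3 ('3'=55): chars_in_quartet=4 acc=0x739037 -> emit 73 90 37, reset; bytes_emitted=3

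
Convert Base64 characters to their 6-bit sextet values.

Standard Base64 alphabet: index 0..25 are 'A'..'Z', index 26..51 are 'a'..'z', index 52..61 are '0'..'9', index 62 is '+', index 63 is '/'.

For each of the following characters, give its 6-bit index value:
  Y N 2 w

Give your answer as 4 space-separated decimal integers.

Answer: 24 13 54 48

Derivation:
'Y': A..Z range, ord('Y') − ord('A') = 24
'N': A..Z range, ord('N') − ord('A') = 13
'2': 0..9 range, 52 + ord('2') − ord('0') = 54
'w': a..z range, 26 + ord('w') − ord('a') = 48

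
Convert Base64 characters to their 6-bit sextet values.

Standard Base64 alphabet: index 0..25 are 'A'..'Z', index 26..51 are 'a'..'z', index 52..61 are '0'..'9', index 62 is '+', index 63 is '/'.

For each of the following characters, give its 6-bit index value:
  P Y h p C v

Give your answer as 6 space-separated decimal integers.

'P': A..Z range, ord('P') − ord('A') = 15
'Y': A..Z range, ord('Y') − ord('A') = 24
'h': a..z range, 26 + ord('h') − ord('a') = 33
'p': a..z range, 26 + ord('p') − ord('a') = 41
'C': A..Z range, ord('C') − ord('A') = 2
'v': a..z range, 26 + ord('v') − ord('a') = 47

Answer: 15 24 33 41 2 47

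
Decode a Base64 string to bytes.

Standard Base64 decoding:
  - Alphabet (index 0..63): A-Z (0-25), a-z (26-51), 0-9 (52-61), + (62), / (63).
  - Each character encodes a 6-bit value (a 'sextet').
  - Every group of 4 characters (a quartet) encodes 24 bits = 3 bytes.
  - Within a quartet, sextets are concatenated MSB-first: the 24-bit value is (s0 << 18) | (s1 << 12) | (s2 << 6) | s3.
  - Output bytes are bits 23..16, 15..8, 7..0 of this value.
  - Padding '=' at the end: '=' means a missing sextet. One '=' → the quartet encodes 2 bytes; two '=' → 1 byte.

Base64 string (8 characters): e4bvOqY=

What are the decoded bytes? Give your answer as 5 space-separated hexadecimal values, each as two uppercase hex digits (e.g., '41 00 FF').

After char 0 ('e'=30): chars_in_quartet=1 acc=0x1E bytes_emitted=0
After char 1 ('4'=56): chars_in_quartet=2 acc=0x7B8 bytes_emitted=0
After char 2 ('b'=27): chars_in_quartet=3 acc=0x1EE1B bytes_emitted=0
After char 3 ('v'=47): chars_in_quartet=4 acc=0x7B86EF -> emit 7B 86 EF, reset; bytes_emitted=3
After char 4 ('O'=14): chars_in_quartet=1 acc=0xE bytes_emitted=3
After char 5 ('q'=42): chars_in_quartet=2 acc=0x3AA bytes_emitted=3
After char 6 ('Y'=24): chars_in_quartet=3 acc=0xEA98 bytes_emitted=3
Padding '=': partial quartet acc=0xEA98 -> emit 3A A6; bytes_emitted=5

Answer: 7B 86 EF 3A A6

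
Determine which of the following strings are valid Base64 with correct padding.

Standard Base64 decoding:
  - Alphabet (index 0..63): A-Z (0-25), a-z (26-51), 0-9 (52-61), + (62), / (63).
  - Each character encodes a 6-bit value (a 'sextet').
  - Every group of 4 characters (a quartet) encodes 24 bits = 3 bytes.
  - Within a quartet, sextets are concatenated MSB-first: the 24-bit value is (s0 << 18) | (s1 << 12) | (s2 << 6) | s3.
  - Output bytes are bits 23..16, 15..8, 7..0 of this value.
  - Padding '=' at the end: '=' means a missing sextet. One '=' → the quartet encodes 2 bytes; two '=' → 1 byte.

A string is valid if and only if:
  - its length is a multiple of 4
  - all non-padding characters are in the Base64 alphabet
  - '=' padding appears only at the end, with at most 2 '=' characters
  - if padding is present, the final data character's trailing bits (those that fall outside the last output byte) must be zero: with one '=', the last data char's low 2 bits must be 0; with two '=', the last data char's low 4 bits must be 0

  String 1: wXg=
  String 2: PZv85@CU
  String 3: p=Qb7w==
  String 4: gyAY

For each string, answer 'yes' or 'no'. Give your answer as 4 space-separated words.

String 1: 'wXg=' → valid
String 2: 'PZv85@CU' → invalid (bad char(s): ['@'])
String 3: 'p=Qb7w==' → invalid (bad char(s): ['=']; '=' in middle)
String 4: 'gyAY' → valid

Answer: yes no no yes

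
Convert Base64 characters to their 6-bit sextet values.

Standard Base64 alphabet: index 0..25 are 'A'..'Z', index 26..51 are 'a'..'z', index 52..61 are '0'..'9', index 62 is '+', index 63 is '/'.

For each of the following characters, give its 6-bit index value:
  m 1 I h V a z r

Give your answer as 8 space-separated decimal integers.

'm': a..z range, 26 + ord('m') − ord('a') = 38
'1': 0..9 range, 52 + ord('1') − ord('0') = 53
'I': A..Z range, ord('I') − ord('A') = 8
'h': a..z range, 26 + ord('h') − ord('a') = 33
'V': A..Z range, ord('V') − ord('A') = 21
'a': a..z range, 26 + ord('a') − ord('a') = 26
'z': a..z range, 26 + ord('z') − ord('a') = 51
'r': a..z range, 26 + ord('r') − ord('a') = 43

Answer: 38 53 8 33 21 26 51 43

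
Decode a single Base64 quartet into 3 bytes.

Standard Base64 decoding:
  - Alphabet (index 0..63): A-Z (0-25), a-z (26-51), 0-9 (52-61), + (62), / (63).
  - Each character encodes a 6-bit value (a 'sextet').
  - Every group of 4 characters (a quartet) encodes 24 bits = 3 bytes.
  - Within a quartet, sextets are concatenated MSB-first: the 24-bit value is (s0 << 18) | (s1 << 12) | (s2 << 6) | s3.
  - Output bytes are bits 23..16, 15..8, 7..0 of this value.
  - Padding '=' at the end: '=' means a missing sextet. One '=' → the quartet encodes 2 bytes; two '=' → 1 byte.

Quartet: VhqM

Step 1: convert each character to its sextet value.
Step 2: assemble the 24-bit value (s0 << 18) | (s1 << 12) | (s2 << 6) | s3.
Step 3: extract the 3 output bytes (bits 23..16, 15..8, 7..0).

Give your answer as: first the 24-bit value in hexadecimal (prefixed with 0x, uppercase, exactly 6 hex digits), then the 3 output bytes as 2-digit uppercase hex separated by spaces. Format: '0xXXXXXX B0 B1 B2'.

Answer: 0x561A8C 56 1A 8C

Derivation:
Sextets: V=21, h=33, q=42, M=12
24-bit: (21<<18) | (33<<12) | (42<<6) | 12
      = 0x540000 | 0x021000 | 0x000A80 | 0x00000C
      = 0x561A8C
Bytes: (v>>16)&0xFF=56, (v>>8)&0xFF=1A, v&0xFF=8C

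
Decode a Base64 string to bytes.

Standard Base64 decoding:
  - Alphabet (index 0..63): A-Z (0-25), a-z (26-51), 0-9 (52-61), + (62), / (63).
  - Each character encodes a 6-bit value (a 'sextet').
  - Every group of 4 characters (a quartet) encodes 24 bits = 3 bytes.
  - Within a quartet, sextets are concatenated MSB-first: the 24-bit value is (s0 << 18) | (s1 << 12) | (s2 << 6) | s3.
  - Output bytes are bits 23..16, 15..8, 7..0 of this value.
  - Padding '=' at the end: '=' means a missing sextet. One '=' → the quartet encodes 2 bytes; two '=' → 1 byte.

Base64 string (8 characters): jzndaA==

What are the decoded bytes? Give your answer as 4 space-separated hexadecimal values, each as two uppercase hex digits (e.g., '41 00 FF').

Answer: 8F 39 DD 68

Derivation:
After char 0 ('j'=35): chars_in_quartet=1 acc=0x23 bytes_emitted=0
After char 1 ('z'=51): chars_in_quartet=2 acc=0x8F3 bytes_emitted=0
After char 2 ('n'=39): chars_in_quartet=3 acc=0x23CE7 bytes_emitted=0
After char 3 ('d'=29): chars_in_quartet=4 acc=0x8F39DD -> emit 8F 39 DD, reset; bytes_emitted=3
After char 4 ('a'=26): chars_in_quartet=1 acc=0x1A bytes_emitted=3
After char 5 ('A'=0): chars_in_quartet=2 acc=0x680 bytes_emitted=3
Padding '==': partial quartet acc=0x680 -> emit 68; bytes_emitted=4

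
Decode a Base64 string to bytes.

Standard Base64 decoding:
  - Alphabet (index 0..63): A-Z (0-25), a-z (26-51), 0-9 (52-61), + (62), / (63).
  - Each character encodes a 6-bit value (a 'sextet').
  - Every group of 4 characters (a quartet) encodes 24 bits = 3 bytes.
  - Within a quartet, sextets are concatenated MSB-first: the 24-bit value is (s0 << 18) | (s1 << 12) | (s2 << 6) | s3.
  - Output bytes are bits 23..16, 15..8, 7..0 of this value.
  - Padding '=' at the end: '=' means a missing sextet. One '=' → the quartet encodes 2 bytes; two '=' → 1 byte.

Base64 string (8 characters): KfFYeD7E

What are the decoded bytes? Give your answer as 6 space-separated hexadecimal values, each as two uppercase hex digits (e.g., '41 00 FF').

After char 0 ('K'=10): chars_in_quartet=1 acc=0xA bytes_emitted=0
After char 1 ('f'=31): chars_in_quartet=2 acc=0x29F bytes_emitted=0
After char 2 ('F'=5): chars_in_quartet=3 acc=0xA7C5 bytes_emitted=0
After char 3 ('Y'=24): chars_in_quartet=4 acc=0x29F158 -> emit 29 F1 58, reset; bytes_emitted=3
After char 4 ('e'=30): chars_in_quartet=1 acc=0x1E bytes_emitted=3
After char 5 ('D'=3): chars_in_quartet=2 acc=0x783 bytes_emitted=3
After char 6 ('7'=59): chars_in_quartet=3 acc=0x1E0FB bytes_emitted=3
After char 7 ('E'=4): chars_in_quartet=4 acc=0x783EC4 -> emit 78 3E C4, reset; bytes_emitted=6

Answer: 29 F1 58 78 3E C4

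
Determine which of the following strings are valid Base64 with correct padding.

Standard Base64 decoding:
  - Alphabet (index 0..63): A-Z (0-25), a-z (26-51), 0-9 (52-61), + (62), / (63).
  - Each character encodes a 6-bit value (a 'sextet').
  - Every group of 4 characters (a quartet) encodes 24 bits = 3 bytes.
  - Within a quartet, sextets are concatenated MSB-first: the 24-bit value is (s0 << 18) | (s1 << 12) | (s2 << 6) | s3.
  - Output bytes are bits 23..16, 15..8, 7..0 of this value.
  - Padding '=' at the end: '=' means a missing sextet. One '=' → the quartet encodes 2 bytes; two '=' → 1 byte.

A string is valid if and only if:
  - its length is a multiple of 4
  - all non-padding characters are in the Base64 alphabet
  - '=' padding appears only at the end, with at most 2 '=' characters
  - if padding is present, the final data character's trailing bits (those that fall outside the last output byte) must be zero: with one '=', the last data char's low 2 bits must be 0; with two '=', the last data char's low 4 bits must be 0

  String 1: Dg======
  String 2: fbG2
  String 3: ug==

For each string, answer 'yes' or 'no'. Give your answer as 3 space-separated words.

String 1: 'Dg======' → invalid (6 pad chars (max 2))
String 2: 'fbG2' → valid
String 3: 'ug==' → valid

Answer: no yes yes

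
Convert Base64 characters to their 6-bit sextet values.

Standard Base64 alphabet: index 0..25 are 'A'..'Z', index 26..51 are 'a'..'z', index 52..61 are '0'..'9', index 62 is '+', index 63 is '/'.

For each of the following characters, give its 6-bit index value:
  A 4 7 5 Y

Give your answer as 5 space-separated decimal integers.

'A': A..Z range, ord('A') − ord('A') = 0
'4': 0..9 range, 52 + ord('4') − ord('0') = 56
'7': 0..9 range, 52 + ord('7') − ord('0') = 59
'5': 0..9 range, 52 + ord('5') − ord('0') = 57
'Y': A..Z range, ord('Y') − ord('A') = 24

Answer: 0 56 59 57 24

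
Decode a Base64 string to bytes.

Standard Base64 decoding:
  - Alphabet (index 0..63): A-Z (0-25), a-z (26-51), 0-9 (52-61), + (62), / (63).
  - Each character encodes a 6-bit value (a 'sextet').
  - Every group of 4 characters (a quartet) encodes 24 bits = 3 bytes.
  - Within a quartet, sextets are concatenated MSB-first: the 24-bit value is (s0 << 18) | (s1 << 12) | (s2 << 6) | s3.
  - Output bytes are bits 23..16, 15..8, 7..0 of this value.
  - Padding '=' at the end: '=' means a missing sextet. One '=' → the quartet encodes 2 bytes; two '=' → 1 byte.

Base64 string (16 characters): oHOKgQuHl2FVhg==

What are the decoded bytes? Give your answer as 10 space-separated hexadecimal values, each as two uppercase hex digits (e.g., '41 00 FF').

Answer: A0 73 8A 81 0B 87 97 61 55 86

Derivation:
After char 0 ('o'=40): chars_in_quartet=1 acc=0x28 bytes_emitted=0
After char 1 ('H'=7): chars_in_quartet=2 acc=0xA07 bytes_emitted=0
After char 2 ('O'=14): chars_in_quartet=3 acc=0x281CE bytes_emitted=0
After char 3 ('K'=10): chars_in_quartet=4 acc=0xA0738A -> emit A0 73 8A, reset; bytes_emitted=3
After char 4 ('g'=32): chars_in_quartet=1 acc=0x20 bytes_emitted=3
After char 5 ('Q'=16): chars_in_quartet=2 acc=0x810 bytes_emitted=3
After char 6 ('u'=46): chars_in_quartet=3 acc=0x2042E bytes_emitted=3
After char 7 ('H'=7): chars_in_quartet=4 acc=0x810B87 -> emit 81 0B 87, reset; bytes_emitted=6
After char 8 ('l'=37): chars_in_quartet=1 acc=0x25 bytes_emitted=6
After char 9 ('2'=54): chars_in_quartet=2 acc=0x976 bytes_emitted=6
After char 10 ('F'=5): chars_in_quartet=3 acc=0x25D85 bytes_emitted=6
After char 11 ('V'=21): chars_in_quartet=4 acc=0x976155 -> emit 97 61 55, reset; bytes_emitted=9
After char 12 ('h'=33): chars_in_quartet=1 acc=0x21 bytes_emitted=9
After char 13 ('g'=32): chars_in_quartet=2 acc=0x860 bytes_emitted=9
Padding '==': partial quartet acc=0x860 -> emit 86; bytes_emitted=10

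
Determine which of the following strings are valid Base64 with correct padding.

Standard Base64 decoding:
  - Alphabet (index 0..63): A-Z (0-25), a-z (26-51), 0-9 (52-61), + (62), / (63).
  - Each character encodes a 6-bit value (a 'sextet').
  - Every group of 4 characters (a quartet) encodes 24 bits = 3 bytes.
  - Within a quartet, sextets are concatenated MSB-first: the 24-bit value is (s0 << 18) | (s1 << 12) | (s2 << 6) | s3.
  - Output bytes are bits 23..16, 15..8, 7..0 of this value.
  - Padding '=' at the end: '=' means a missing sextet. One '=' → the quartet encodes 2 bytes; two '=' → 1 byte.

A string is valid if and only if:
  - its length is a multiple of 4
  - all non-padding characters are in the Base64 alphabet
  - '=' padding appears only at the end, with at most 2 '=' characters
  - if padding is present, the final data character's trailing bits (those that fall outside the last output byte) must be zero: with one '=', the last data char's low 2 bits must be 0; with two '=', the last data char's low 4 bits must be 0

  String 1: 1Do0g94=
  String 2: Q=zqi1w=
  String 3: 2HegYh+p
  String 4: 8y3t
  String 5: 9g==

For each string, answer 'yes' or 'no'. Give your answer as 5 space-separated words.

String 1: '1Do0g94=' → valid
String 2: 'Q=zqi1w=' → invalid (bad char(s): ['=']; '=' in middle)
String 3: '2HegYh+p' → valid
String 4: '8y3t' → valid
String 5: '9g==' → valid

Answer: yes no yes yes yes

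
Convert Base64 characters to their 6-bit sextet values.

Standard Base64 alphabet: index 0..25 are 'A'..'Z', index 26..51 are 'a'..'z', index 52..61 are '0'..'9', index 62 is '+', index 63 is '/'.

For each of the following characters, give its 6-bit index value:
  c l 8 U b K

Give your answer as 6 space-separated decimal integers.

'c': a..z range, 26 + ord('c') − ord('a') = 28
'l': a..z range, 26 + ord('l') − ord('a') = 37
'8': 0..9 range, 52 + ord('8') − ord('0') = 60
'U': A..Z range, ord('U') − ord('A') = 20
'b': a..z range, 26 + ord('b') − ord('a') = 27
'K': A..Z range, ord('K') − ord('A') = 10

Answer: 28 37 60 20 27 10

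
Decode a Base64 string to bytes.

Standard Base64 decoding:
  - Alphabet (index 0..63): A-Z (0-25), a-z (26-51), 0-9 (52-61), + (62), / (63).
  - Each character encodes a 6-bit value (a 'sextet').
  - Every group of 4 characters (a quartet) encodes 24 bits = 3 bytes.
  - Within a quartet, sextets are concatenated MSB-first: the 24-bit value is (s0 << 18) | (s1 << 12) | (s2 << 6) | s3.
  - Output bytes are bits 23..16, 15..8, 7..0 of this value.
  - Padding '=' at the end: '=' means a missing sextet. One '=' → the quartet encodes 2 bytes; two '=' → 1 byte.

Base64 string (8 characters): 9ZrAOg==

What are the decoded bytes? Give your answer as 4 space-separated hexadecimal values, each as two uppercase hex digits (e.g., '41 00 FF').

After char 0 ('9'=61): chars_in_quartet=1 acc=0x3D bytes_emitted=0
After char 1 ('Z'=25): chars_in_quartet=2 acc=0xF59 bytes_emitted=0
After char 2 ('r'=43): chars_in_quartet=3 acc=0x3D66B bytes_emitted=0
After char 3 ('A'=0): chars_in_quartet=4 acc=0xF59AC0 -> emit F5 9A C0, reset; bytes_emitted=3
After char 4 ('O'=14): chars_in_quartet=1 acc=0xE bytes_emitted=3
After char 5 ('g'=32): chars_in_quartet=2 acc=0x3A0 bytes_emitted=3
Padding '==': partial quartet acc=0x3A0 -> emit 3A; bytes_emitted=4

Answer: F5 9A C0 3A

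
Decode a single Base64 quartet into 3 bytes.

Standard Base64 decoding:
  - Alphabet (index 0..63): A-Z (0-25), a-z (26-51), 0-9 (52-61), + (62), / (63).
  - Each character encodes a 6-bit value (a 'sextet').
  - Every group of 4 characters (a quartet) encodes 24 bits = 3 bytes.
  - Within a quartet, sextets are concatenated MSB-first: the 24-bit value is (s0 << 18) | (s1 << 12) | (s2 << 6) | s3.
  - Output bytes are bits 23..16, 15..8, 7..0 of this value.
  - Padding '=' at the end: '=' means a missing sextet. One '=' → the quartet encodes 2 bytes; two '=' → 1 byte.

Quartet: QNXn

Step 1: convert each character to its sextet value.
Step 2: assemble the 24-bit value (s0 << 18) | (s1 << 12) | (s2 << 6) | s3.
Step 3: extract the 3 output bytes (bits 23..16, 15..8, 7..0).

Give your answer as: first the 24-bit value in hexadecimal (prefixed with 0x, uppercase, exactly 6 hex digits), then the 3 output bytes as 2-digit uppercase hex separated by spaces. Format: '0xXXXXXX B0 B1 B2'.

Answer: 0x40D5E7 40 D5 E7

Derivation:
Sextets: Q=16, N=13, X=23, n=39
24-bit: (16<<18) | (13<<12) | (23<<6) | 39
      = 0x400000 | 0x00D000 | 0x0005C0 | 0x000027
      = 0x40D5E7
Bytes: (v>>16)&0xFF=40, (v>>8)&0xFF=D5, v&0xFF=E7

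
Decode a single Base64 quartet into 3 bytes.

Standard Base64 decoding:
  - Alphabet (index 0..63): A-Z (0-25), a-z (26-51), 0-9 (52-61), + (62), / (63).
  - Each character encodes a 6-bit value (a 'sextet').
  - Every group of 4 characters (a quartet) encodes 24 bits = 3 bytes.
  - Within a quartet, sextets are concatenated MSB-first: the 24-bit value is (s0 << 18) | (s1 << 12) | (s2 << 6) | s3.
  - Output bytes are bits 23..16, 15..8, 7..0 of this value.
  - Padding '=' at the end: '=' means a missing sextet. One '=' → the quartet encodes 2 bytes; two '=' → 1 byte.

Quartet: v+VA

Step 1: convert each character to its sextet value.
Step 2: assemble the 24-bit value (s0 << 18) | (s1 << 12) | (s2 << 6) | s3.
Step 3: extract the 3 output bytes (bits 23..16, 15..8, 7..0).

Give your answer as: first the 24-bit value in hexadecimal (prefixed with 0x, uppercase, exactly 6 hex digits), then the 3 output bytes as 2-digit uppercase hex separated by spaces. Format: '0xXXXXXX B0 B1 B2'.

Answer: 0xBFE540 BF E5 40

Derivation:
Sextets: v=47, +=62, V=21, A=0
24-bit: (47<<18) | (62<<12) | (21<<6) | 0
      = 0xBC0000 | 0x03E000 | 0x000540 | 0x000000
      = 0xBFE540
Bytes: (v>>16)&0xFF=BF, (v>>8)&0xFF=E5, v&0xFF=40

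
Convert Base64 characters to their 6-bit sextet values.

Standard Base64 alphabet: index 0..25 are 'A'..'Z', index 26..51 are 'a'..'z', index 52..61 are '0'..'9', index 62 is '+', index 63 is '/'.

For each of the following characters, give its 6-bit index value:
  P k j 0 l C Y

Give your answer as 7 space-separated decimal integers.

'P': A..Z range, ord('P') − ord('A') = 15
'k': a..z range, 26 + ord('k') − ord('a') = 36
'j': a..z range, 26 + ord('j') − ord('a') = 35
'0': 0..9 range, 52 + ord('0') − ord('0') = 52
'l': a..z range, 26 + ord('l') − ord('a') = 37
'C': A..Z range, ord('C') − ord('A') = 2
'Y': A..Z range, ord('Y') − ord('A') = 24

Answer: 15 36 35 52 37 2 24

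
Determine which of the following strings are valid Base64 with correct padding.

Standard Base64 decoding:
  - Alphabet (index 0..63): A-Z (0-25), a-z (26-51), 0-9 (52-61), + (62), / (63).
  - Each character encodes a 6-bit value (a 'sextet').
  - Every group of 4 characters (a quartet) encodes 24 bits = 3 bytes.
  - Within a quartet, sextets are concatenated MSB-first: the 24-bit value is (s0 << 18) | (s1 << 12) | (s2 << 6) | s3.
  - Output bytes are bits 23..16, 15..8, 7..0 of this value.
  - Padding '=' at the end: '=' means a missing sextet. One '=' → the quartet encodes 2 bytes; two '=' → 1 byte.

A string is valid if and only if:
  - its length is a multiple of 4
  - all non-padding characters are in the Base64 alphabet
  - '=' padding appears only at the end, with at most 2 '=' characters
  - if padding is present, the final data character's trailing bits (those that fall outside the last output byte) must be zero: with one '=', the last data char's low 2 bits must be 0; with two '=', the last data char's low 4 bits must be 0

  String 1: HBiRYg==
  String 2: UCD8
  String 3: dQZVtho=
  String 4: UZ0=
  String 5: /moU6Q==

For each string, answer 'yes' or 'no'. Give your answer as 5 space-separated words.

String 1: 'HBiRYg==' → valid
String 2: 'UCD8' → valid
String 3: 'dQZVtho=' → valid
String 4: 'UZ0=' → valid
String 5: '/moU6Q==' → valid

Answer: yes yes yes yes yes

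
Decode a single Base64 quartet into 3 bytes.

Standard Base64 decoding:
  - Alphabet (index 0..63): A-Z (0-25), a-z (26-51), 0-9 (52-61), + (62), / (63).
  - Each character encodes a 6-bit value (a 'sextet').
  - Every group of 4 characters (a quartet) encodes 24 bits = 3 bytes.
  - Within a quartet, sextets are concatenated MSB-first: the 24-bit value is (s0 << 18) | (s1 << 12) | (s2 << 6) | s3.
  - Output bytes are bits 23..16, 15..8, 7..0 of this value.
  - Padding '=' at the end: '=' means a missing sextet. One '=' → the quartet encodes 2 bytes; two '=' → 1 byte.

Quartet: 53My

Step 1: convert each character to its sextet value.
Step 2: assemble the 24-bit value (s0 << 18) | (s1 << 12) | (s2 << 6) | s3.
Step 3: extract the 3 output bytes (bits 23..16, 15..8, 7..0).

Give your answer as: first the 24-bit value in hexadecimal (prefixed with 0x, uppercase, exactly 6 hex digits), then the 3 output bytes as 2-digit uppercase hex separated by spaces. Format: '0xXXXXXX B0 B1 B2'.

Answer: 0xE77332 E7 73 32

Derivation:
Sextets: 5=57, 3=55, M=12, y=50
24-bit: (57<<18) | (55<<12) | (12<<6) | 50
      = 0xE40000 | 0x037000 | 0x000300 | 0x000032
      = 0xE77332
Bytes: (v>>16)&0xFF=E7, (v>>8)&0xFF=73, v&0xFF=32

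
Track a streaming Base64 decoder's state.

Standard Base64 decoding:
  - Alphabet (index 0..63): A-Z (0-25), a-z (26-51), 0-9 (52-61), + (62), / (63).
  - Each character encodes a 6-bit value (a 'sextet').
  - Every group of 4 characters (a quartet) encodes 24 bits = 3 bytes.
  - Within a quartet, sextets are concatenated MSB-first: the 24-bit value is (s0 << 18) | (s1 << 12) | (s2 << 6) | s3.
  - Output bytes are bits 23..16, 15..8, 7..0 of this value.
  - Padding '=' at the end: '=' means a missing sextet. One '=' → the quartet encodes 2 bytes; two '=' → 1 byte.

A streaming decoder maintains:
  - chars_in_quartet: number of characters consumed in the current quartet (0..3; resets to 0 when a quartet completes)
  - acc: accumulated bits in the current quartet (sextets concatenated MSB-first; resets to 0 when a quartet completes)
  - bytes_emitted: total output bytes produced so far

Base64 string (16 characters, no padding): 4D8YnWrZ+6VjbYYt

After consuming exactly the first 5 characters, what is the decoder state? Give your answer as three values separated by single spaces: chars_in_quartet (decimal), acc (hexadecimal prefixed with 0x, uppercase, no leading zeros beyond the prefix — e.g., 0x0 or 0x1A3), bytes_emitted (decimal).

Answer: 1 0x27 3

Derivation:
After char 0 ('4'=56): chars_in_quartet=1 acc=0x38 bytes_emitted=0
After char 1 ('D'=3): chars_in_quartet=2 acc=0xE03 bytes_emitted=0
After char 2 ('8'=60): chars_in_quartet=3 acc=0x380FC bytes_emitted=0
After char 3 ('Y'=24): chars_in_quartet=4 acc=0xE03F18 -> emit E0 3F 18, reset; bytes_emitted=3
After char 4 ('n'=39): chars_in_quartet=1 acc=0x27 bytes_emitted=3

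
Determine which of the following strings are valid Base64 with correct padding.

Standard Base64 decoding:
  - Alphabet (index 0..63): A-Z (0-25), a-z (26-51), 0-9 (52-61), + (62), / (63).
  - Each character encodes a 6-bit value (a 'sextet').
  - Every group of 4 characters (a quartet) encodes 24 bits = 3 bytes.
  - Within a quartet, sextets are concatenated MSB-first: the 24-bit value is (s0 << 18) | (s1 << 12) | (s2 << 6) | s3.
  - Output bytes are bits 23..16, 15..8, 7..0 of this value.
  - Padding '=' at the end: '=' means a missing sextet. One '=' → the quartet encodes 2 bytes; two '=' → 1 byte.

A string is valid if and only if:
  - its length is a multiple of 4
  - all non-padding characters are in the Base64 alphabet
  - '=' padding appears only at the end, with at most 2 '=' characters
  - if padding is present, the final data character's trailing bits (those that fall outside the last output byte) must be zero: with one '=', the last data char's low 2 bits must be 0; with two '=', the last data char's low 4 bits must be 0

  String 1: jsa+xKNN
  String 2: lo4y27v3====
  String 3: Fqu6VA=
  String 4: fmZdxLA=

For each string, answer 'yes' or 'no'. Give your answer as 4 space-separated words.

Answer: yes no no yes

Derivation:
String 1: 'jsa+xKNN' → valid
String 2: 'lo4y27v3====' → invalid (4 pad chars (max 2))
String 3: 'Fqu6VA=' → invalid (len=7 not mult of 4)
String 4: 'fmZdxLA=' → valid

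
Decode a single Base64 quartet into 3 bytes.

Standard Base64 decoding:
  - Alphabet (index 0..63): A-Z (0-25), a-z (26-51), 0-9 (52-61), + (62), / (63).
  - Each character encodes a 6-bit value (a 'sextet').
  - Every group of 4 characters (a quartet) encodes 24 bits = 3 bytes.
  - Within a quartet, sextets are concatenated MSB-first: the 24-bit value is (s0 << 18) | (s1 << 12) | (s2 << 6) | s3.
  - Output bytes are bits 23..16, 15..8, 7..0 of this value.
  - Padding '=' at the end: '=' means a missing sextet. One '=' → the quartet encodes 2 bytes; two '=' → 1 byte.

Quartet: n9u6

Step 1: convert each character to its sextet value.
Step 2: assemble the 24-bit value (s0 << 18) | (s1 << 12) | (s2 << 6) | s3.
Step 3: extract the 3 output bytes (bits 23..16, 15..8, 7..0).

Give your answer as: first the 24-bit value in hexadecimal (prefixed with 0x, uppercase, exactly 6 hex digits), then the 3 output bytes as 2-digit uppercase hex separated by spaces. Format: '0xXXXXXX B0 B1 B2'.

Sextets: n=39, 9=61, u=46, 6=58
24-bit: (39<<18) | (61<<12) | (46<<6) | 58
      = 0x9C0000 | 0x03D000 | 0x000B80 | 0x00003A
      = 0x9FDBBA
Bytes: (v>>16)&0xFF=9F, (v>>8)&0xFF=DB, v&0xFF=BA

Answer: 0x9FDBBA 9F DB BA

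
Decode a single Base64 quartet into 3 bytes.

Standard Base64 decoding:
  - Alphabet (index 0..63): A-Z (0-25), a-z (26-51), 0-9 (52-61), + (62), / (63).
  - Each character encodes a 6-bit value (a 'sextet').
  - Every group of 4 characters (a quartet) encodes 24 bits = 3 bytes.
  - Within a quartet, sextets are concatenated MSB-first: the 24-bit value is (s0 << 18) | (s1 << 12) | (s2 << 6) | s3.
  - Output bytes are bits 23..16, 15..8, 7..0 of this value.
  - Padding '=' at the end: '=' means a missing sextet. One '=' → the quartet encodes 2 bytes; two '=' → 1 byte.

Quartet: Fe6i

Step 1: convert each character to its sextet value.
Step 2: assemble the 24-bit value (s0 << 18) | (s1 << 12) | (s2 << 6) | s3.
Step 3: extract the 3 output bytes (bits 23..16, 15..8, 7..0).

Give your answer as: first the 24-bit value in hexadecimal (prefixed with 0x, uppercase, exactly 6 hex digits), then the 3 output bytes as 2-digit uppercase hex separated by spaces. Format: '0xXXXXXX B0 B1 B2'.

Answer: 0x15EEA2 15 EE A2

Derivation:
Sextets: F=5, e=30, 6=58, i=34
24-bit: (5<<18) | (30<<12) | (58<<6) | 34
      = 0x140000 | 0x01E000 | 0x000E80 | 0x000022
      = 0x15EEA2
Bytes: (v>>16)&0xFF=15, (v>>8)&0xFF=EE, v&0xFF=A2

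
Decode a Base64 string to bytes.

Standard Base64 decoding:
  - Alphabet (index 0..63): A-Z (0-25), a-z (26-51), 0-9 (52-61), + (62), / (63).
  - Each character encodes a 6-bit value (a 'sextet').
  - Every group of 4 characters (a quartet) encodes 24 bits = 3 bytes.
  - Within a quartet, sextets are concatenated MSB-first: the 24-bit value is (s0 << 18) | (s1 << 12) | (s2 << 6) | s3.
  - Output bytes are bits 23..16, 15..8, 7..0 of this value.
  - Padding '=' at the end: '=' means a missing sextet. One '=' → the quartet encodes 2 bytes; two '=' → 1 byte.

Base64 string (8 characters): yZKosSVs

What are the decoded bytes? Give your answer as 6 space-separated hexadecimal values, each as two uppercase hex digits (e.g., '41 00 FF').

Answer: C9 92 A8 B1 25 6C

Derivation:
After char 0 ('y'=50): chars_in_quartet=1 acc=0x32 bytes_emitted=0
After char 1 ('Z'=25): chars_in_quartet=2 acc=0xC99 bytes_emitted=0
After char 2 ('K'=10): chars_in_quartet=3 acc=0x3264A bytes_emitted=0
After char 3 ('o'=40): chars_in_quartet=4 acc=0xC992A8 -> emit C9 92 A8, reset; bytes_emitted=3
After char 4 ('s'=44): chars_in_quartet=1 acc=0x2C bytes_emitted=3
After char 5 ('S'=18): chars_in_quartet=2 acc=0xB12 bytes_emitted=3
After char 6 ('V'=21): chars_in_quartet=3 acc=0x2C495 bytes_emitted=3
After char 7 ('s'=44): chars_in_quartet=4 acc=0xB1256C -> emit B1 25 6C, reset; bytes_emitted=6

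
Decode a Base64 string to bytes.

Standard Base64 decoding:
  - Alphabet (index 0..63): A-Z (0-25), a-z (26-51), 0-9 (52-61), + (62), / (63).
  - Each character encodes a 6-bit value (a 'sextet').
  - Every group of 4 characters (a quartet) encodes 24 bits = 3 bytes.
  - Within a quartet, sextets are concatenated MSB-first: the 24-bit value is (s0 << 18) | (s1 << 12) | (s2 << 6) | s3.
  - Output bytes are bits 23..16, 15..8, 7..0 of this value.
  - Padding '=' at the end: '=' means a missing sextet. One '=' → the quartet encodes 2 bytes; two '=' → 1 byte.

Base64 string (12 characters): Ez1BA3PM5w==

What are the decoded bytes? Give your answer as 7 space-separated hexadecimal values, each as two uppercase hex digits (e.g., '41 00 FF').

After char 0 ('E'=4): chars_in_quartet=1 acc=0x4 bytes_emitted=0
After char 1 ('z'=51): chars_in_quartet=2 acc=0x133 bytes_emitted=0
After char 2 ('1'=53): chars_in_quartet=3 acc=0x4CF5 bytes_emitted=0
After char 3 ('B'=1): chars_in_quartet=4 acc=0x133D41 -> emit 13 3D 41, reset; bytes_emitted=3
After char 4 ('A'=0): chars_in_quartet=1 acc=0x0 bytes_emitted=3
After char 5 ('3'=55): chars_in_quartet=2 acc=0x37 bytes_emitted=3
After char 6 ('P'=15): chars_in_quartet=3 acc=0xDCF bytes_emitted=3
After char 7 ('M'=12): chars_in_quartet=4 acc=0x373CC -> emit 03 73 CC, reset; bytes_emitted=6
After char 8 ('5'=57): chars_in_quartet=1 acc=0x39 bytes_emitted=6
After char 9 ('w'=48): chars_in_quartet=2 acc=0xE70 bytes_emitted=6
Padding '==': partial quartet acc=0xE70 -> emit E7; bytes_emitted=7

Answer: 13 3D 41 03 73 CC E7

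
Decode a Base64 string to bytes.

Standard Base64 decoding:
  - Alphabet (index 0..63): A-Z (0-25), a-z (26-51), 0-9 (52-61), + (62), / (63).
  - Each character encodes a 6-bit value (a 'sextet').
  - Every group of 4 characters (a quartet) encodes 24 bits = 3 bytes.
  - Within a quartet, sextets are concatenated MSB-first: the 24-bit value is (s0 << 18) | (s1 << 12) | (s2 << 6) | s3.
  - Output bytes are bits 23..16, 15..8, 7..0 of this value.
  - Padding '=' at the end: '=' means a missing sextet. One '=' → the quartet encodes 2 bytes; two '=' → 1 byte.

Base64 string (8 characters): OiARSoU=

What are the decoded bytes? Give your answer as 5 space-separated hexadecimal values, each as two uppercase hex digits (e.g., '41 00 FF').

After char 0 ('O'=14): chars_in_quartet=1 acc=0xE bytes_emitted=0
After char 1 ('i'=34): chars_in_quartet=2 acc=0x3A2 bytes_emitted=0
After char 2 ('A'=0): chars_in_quartet=3 acc=0xE880 bytes_emitted=0
After char 3 ('R'=17): chars_in_quartet=4 acc=0x3A2011 -> emit 3A 20 11, reset; bytes_emitted=3
After char 4 ('S'=18): chars_in_quartet=1 acc=0x12 bytes_emitted=3
After char 5 ('o'=40): chars_in_quartet=2 acc=0x4A8 bytes_emitted=3
After char 6 ('U'=20): chars_in_quartet=3 acc=0x12A14 bytes_emitted=3
Padding '=': partial quartet acc=0x12A14 -> emit 4A 85; bytes_emitted=5

Answer: 3A 20 11 4A 85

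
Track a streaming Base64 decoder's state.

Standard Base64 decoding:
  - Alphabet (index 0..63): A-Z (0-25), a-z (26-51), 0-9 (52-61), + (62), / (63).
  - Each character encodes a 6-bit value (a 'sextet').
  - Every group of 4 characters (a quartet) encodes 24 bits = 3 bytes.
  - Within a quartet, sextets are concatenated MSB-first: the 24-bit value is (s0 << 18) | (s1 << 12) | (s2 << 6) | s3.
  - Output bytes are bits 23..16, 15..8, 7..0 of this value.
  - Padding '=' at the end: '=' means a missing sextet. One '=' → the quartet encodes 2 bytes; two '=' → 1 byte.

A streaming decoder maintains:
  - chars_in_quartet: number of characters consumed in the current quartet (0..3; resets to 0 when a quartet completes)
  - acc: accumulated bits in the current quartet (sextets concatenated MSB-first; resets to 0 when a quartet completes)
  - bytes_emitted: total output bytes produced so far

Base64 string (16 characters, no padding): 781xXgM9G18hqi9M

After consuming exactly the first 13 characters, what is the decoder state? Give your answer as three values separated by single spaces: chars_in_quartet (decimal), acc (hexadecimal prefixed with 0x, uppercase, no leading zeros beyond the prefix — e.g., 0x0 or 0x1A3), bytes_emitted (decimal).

After char 0 ('7'=59): chars_in_quartet=1 acc=0x3B bytes_emitted=0
After char 1 ('8'=60): chars_in_quartet=2 acc=0xEFC bytes_emitted=0
After char 2 ('1'=53): chars_in_quartet=3 acc=0x3BF35 bytes_emitted=0
After char 3 ('x'=49): chars_in_quartet=4 acc=0xEFCD71 -> emit EF CD 71, reset; bytes_emitted=3
After char 4 ('X'=23): chars_in_quartet=1 acc=0x17 bytes_emitted=3
After char 5 ('g'=32): chars_in_quartet=2 acc=0x5E0 bytes_emitted=3
After char 6 ('M'=12): chars_in_quartet=3 acc=0x1780C bytes_emitted=3
After char 7 ('9'=61): chars_in_quartet=4 acc=0x5E033D -> emit 5E 03 3D, reset; bytes_emitted=6
After char 8 ('G'=6): chars_in_quartet=1 acc=0x6 bytes_emitted=6
After char 9 ('1'=53): chars_in_quartet=2 acc=0x1B5 bytes_emitted=6
After char 10 ('8'=60): chars_in_quartet=3 acc=0x6D7C bytes_emitted=6
After char 11 ('h'=33): chars_in_quartet=4 acc=0x1B5F21 -> emit 1B 5F 21, reset; bytes_emitted=9
After char 12 ('q'=42): chars_in_quartet=1 acc=0x2A bytes_emitted=9

Answer: 1 0x2A 9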